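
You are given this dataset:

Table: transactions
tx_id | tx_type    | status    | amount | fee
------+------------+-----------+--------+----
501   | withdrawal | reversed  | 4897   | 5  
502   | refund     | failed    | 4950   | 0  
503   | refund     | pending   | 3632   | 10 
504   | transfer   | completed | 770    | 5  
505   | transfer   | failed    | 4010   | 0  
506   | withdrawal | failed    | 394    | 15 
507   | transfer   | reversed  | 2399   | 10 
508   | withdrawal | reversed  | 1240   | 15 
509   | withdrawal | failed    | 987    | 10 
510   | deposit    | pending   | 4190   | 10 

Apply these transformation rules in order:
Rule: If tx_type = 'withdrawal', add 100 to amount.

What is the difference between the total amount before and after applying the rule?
400

Step 1: Original sum of amount = 27469
Step 2: 4 records have tx_type = 'withdrawal'
Step 3: Each affected record changes by 100
Step 4: Total change = 4 × 100 = 400
Step 5: New sum = 27469 + 400 = 27869
Step 6: Difference = |27869 - 27469| = 400
        (Sum increased by 400)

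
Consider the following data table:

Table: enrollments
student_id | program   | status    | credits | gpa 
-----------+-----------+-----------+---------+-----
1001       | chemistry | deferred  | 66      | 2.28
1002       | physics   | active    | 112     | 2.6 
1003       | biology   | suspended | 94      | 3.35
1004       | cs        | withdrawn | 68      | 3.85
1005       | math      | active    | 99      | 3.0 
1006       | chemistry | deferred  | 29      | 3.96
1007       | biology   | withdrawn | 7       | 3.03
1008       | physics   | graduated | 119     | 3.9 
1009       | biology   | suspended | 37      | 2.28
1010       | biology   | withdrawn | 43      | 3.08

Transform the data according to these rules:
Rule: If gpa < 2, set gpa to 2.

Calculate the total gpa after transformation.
31.33

Step 1: 0 records have gpa < 2
Step 2: These records originally summed to 0
Step 3: After setting to minimum: 0 × 2 = 0
Step 4: Unaffected records sum: 31.33
Step 5: Final sum = 0 + 31.33 = 31.33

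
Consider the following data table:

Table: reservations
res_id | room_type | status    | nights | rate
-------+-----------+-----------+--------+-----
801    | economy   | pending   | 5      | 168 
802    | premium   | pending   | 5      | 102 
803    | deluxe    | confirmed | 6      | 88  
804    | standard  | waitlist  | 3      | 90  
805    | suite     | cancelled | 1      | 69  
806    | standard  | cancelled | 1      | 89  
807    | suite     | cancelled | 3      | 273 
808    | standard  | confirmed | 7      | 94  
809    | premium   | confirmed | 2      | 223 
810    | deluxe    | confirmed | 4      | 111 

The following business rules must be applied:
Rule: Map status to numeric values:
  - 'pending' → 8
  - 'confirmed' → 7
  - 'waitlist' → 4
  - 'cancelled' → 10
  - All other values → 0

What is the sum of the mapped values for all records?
78

Step 1: Apply mapping to each record
Step 2: Count by status:
  'pending': 2 records × 8 = 16
  'confirmed': 4 records × 7 = 28
  'waitlist': 1 records × 4 = 4
  'cancelled': 3 records × 10 = 30
Step 3: Sum all mapped values = 78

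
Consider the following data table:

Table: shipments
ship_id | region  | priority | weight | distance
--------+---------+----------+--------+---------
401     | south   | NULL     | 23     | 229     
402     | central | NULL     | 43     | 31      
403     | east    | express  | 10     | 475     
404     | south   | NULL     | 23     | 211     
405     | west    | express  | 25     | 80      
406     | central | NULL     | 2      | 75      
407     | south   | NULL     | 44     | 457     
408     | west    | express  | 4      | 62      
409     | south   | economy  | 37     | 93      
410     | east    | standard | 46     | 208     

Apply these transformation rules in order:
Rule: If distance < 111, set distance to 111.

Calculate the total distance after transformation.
2135

Step 1: 5 records have distance < 111
Step 2: These records originally summed to 341
Step 3: After setting to minimum: 5 × 111 = 555
Step 4: Unaffected records sum: 1580
Step 5: Final sum = 555 + 1580 = 2135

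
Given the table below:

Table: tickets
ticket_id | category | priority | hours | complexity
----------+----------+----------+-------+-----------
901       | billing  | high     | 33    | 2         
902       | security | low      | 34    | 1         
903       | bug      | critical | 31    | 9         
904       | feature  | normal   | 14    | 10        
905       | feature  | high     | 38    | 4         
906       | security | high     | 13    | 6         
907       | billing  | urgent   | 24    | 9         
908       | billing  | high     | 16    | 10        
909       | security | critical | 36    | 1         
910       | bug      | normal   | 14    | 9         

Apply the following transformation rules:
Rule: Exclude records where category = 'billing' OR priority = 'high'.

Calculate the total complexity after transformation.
30

Step 1: Find records where category = 'billing' OR priority = 'high'
Step 2: 5 records match, summing to 31
Step 3: Original sum: 61
Step 4: Remaining sum = 61 - 31 = 30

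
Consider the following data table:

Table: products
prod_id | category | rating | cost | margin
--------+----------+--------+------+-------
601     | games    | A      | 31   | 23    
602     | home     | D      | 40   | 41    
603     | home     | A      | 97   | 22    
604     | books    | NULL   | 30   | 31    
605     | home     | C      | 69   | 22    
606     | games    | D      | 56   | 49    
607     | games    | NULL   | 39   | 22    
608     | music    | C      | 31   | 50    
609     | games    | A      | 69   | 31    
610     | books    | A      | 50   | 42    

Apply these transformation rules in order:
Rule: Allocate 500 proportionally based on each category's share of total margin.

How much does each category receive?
books: 109.61, games: 187.69, home: 127.63, music: 75.08

Step 1: Calculate total margin = 333
Step 2: Calculate each category's proportion:
  books: 73/333 = 21.92% → 109.61
  games: 125/333 = 37.54% → 187.69
  home: 85/333 = 25.53% → 127.63
  music: 50/333 = 15.02% → 75.08
Step 3: Verify: sum of allocations ≈ 500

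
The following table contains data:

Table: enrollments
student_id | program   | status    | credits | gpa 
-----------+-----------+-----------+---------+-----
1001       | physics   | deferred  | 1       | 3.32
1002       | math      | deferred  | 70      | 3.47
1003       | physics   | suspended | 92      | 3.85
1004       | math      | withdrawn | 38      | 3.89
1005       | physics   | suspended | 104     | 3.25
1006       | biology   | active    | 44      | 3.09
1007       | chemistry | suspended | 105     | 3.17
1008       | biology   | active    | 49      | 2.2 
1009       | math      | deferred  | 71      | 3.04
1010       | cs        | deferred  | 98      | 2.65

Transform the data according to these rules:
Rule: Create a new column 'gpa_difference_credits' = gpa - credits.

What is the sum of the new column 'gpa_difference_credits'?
-640.07

Step 1: For each record, compute gpa - credits
Example calculations:
  3.32 - 1 = 2.32
  3.47 - 70 = -66.53
  3.85 - 92 = -88.15
  ...
Step 2: Sum all derived values
Step 3: Total = -640.07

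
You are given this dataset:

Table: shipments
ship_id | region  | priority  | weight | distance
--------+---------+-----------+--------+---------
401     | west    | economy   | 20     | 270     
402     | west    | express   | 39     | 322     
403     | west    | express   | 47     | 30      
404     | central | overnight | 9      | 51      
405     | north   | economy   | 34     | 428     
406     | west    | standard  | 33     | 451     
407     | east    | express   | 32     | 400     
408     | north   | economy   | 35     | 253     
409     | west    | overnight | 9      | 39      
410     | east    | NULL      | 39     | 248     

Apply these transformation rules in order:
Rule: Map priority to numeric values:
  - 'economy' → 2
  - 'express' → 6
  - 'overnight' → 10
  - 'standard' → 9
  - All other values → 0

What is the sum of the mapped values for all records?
53

Step 1: Apply mapping to each record
Step 2: Count by status:
  'economy': 3 records × 2 = 6
  'express': 3 records × 6 = 18
  'overnight': 2 records × 10 = 20
  'standard': 1 records × 9 = 9
Step 3: Sum all mapped values = 53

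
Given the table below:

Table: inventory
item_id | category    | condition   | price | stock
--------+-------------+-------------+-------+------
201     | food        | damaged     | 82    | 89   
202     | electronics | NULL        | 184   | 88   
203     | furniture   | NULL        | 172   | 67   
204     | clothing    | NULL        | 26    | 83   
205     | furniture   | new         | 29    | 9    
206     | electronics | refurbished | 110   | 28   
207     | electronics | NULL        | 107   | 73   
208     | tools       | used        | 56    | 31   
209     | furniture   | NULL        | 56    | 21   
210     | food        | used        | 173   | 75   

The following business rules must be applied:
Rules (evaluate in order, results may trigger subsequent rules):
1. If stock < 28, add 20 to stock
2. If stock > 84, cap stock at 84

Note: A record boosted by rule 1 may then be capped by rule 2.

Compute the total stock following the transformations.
595

Step 1: Apply rule 1 to records with stock < 28
  - 2 records get bonus of 20
  - Of these, 0 records then exceed 84 and get capped
Step 2: Apply rule 2 to records with stock > 84
  - 2 records (original) are capped
Step 3: Calculate final sum = 595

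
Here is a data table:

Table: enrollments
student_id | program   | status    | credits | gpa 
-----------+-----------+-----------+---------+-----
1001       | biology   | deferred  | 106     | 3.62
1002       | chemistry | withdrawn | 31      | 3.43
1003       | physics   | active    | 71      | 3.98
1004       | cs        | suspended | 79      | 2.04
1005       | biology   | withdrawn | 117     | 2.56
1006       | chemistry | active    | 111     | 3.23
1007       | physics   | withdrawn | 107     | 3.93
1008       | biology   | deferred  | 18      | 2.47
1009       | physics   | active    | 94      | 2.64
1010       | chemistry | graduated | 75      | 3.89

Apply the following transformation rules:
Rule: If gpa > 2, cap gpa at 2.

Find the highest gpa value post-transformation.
2

Step 1: Original maximum gpa = 3.98
Step 2: Apply cap at 2
Step 3: 10 records had gpa > 2 and were capped
Step 4: Maximum after transformation = 2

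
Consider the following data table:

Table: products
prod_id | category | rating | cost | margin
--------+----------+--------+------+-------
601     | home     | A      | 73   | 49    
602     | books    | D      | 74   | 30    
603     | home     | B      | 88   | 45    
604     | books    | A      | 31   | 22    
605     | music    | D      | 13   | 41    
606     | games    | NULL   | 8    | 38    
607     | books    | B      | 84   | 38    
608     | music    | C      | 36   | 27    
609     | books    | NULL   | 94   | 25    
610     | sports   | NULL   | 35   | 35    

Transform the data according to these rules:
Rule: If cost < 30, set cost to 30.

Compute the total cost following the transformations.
575

Step 1: 2 records have cost < 30
Step 2: These records originally summed to 21
Step 3: After setting to minimum: 2 × 30 = 60
Step 4: Unaffected records sum: 515
Step 5: Final sum = 60 + 515 = 575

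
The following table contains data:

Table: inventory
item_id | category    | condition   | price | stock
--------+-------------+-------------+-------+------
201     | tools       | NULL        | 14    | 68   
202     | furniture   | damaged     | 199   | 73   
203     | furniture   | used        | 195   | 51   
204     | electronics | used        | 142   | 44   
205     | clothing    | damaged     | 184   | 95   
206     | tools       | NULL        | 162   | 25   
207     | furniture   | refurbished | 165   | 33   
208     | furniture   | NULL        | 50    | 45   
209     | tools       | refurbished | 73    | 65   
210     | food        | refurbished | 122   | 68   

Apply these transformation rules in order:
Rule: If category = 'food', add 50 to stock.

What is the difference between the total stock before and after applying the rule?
50

Step 1: Original sum of stock = 567
Step 2: 1 records have category = 'food'
Step 3: Each affected record changes by 50
Step 4: Total change = 1 × 50 = 50
Step 5: New sum = 567 + 50 = 617
Step 6: Difference = |617 - 567| = 50
        (Sum increased by 50)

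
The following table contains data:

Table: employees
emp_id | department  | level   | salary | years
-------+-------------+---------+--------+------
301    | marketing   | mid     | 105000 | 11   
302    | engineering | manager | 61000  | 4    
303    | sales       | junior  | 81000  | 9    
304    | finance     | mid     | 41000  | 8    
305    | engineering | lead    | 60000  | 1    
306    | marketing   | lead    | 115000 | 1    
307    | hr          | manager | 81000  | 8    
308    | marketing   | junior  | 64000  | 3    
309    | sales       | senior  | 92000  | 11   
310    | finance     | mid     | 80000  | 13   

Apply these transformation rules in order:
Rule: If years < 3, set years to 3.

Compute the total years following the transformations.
73

Step 1: 2 records have years < 3
Step 2: These records originally summed to 2
Step 3: After setting to minimum: 2 × 3 = 6
Step 4: Unaffected records sum: 67
Step 5: Final sum = 6 + 67 = 73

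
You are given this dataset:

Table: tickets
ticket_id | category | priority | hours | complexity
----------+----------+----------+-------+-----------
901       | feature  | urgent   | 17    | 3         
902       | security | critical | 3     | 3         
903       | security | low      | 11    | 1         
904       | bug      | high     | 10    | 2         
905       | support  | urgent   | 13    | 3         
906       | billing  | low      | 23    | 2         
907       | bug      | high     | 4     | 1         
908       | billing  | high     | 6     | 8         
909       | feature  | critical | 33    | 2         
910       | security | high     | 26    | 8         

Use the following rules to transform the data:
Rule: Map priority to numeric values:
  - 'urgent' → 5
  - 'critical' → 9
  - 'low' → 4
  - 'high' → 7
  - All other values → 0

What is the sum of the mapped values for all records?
64

Step 1: Apply mapping to each record
Step 2: Count by status:
  'urgent': 2 records × 5 = 10
  'critical': 2 records × 9 = 18
  'low': 2 records × 4 = 8
  'high': 4 records × 7 = 28
Step 3: Sum all mapped values = 64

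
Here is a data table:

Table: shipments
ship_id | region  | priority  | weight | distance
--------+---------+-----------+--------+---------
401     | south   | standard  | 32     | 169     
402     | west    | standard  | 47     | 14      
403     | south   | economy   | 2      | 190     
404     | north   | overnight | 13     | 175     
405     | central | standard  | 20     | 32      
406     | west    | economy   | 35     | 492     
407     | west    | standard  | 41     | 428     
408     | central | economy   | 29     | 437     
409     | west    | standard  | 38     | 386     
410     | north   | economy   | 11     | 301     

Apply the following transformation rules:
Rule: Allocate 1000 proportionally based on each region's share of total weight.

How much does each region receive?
central: 182.84, north: 89.55, south: 126.87, west: 600.75

Step 1: Calculate total weight = 268
Step 2: Calculate each region's proportion:
  central: 49/268 = 18.28% → 182.84
  north: 24/268 = 8.96% → 89.55
  south: 34/268 = 12.69% → 126.87
  west: 161/268 = 60.07% → 600.75
Step 3: Verify: sum of allocations ≈ 1000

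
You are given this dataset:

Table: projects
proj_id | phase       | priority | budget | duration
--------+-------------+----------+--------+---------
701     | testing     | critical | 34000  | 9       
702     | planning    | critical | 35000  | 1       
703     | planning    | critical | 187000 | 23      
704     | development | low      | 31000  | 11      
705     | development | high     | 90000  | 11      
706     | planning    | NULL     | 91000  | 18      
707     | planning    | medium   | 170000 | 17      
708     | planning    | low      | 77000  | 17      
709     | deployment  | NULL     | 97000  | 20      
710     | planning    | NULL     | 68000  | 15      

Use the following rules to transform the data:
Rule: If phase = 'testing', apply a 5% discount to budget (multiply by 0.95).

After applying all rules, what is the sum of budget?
878300.0

Step 1: Records with phase = 'testing' have total budget = 34000
Step 2: Apply multiplier: 34000 × 0.95 = 32300.0
Step 3: Other records total: 846000
Step 4: Final sum = 32300.0 + 846000 = 878300.0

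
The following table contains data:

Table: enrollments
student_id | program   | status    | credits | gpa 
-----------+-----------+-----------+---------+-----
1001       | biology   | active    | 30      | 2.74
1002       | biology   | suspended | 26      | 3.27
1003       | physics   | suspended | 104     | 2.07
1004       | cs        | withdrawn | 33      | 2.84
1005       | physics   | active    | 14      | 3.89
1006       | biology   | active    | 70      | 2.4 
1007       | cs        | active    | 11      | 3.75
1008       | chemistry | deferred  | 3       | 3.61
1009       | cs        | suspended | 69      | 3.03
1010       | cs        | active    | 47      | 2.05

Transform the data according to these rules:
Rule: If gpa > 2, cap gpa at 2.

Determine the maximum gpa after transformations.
2

Step 1: Original maximum gpa = 3.89
Step 2: Apply cap at 2
Step 3: 10 records had gpa > 2 and were capped
Step 4: Maximum after transformation = 2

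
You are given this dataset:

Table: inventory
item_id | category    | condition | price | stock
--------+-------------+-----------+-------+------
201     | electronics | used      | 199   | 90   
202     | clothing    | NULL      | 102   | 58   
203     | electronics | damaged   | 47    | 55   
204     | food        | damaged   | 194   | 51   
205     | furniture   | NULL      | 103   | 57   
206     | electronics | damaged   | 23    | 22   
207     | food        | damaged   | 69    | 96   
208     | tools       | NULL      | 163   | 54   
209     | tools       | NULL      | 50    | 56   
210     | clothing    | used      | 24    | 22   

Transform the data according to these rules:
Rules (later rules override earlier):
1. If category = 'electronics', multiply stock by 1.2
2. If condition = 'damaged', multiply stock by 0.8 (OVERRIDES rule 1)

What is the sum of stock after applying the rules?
534.2

Step 1: Rule 2 takes priority for records with condition = 'damaged'
  - 4 records: 224 × 0.8 = 179.2
Step 2: Rule 1 applies to remaining records with category = 'electronics'
  - 1 records: 90 × 1.2 = 108.0
Step 3: Other records unchanged: 247
Step 4: Final sum = 179.2 + 108.0 + 247 = 534.2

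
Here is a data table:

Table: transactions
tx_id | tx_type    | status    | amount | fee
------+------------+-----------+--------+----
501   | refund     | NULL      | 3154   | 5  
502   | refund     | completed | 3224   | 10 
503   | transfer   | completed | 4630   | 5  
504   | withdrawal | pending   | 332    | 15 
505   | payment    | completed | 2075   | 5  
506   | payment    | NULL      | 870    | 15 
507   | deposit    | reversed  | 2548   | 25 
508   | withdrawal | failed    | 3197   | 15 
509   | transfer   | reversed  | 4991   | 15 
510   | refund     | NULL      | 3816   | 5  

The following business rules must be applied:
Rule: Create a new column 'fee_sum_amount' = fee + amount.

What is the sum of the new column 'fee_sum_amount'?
28952

Step 1: For each record, compute fee + amount
Example calculations:
  5 + 3154 = 3159
  10 + 3224 = 3234
  5 + 4630 = 4635
  ...
Step 2: Sum all derived values
Step 3: Total = 28952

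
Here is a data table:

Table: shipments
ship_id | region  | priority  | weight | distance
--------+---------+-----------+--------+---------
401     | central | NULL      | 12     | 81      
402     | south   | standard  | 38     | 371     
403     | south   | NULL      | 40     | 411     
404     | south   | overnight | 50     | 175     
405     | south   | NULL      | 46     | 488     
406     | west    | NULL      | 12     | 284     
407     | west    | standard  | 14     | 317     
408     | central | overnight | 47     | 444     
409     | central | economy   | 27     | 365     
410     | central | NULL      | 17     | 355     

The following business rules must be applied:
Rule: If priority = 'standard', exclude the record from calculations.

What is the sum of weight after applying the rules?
251

Step 1: Identify records where priority = 'standard'
Step 2: The excluded records sum to 52
Step 3: Original total weight = 303
Step 4: Remaining total = 303 - 52 = 251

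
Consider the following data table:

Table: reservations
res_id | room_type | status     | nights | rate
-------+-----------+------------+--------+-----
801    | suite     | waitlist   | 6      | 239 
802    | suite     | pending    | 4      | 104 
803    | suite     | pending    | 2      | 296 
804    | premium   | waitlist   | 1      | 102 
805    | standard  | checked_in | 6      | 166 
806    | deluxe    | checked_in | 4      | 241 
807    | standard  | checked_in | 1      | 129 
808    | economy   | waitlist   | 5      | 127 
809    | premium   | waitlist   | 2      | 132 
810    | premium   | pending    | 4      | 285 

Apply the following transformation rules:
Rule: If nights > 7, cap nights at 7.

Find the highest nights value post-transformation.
6

Step 1: Original maximum nights = 6
Step 2: Check cap of 7 against maximum
Step 3: No records exceed the cap (max 6 <= cap 7), so no capping applies
Step 4: Maximum after transformation = 6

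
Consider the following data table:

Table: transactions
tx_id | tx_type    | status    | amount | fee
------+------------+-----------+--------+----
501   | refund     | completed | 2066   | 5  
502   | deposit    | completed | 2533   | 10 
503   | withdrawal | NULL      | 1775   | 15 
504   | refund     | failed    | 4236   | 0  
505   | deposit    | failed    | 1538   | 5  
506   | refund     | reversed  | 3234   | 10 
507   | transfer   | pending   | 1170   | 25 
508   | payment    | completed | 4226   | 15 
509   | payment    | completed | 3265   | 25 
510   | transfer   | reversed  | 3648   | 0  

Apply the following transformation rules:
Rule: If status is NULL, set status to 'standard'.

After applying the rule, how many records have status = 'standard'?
1

Step 1: Count records where status IS NULL
Step 2: Found 1 records with NULL status
Step 3: These records will have status set to 'standard'
Step 4: Records already having status = 'standard': 0
Step 5: Answer: 1 + 0 = 1 records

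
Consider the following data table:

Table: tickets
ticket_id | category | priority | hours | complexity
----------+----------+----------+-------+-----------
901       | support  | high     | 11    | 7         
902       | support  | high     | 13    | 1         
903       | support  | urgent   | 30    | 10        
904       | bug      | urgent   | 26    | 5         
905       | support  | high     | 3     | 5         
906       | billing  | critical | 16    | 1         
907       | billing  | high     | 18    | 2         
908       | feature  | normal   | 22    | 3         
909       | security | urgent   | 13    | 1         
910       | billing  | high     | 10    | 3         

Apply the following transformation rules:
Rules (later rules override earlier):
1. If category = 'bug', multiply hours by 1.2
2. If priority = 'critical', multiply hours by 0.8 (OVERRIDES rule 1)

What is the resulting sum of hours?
164.0

Step 1: Rule 2 takes priority for records with priority = 'critical'
  - 1 records: 16 × 0.8 = 12.8
Step 2: Rule 1 applies to remaining records with category = 'bug'
  - 1 records: 26 × 1.2 = 31.2
Step 3: Other records unchanged: 120
Step 4: Final sum = 12.8 + 31.2 + 120 = 164.0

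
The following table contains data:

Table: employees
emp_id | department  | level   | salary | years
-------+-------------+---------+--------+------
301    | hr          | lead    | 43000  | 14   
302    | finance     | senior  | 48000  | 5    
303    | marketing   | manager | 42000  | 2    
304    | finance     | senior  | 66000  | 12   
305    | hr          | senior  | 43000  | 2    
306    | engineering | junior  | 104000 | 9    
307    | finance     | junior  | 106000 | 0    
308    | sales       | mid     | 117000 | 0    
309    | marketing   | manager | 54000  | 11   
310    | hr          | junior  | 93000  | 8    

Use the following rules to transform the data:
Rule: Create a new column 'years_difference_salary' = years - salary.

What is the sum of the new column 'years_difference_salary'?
-715937

Step 1: For each record, compute years - salary
Example calculations:
  14 - 43000 = -42986
  5 - 48000 = -47995
  2 - 42000 = -41998
  ...
Step 2: Sum all derived values
Step 3: Total = -715937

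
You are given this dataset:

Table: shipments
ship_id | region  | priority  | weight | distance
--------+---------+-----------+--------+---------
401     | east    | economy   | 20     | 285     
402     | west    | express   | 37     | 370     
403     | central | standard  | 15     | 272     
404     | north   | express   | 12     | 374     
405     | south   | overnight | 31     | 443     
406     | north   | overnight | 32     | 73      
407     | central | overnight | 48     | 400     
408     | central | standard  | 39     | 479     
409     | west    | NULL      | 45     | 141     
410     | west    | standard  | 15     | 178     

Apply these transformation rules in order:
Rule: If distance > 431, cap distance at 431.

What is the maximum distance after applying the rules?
431

Step 1: Original maximum distance = 479
Step 2: Apply cap at 431
Step 3: 2 records had distance > 431 and were capped
Step 4: Maximum after transformation = 431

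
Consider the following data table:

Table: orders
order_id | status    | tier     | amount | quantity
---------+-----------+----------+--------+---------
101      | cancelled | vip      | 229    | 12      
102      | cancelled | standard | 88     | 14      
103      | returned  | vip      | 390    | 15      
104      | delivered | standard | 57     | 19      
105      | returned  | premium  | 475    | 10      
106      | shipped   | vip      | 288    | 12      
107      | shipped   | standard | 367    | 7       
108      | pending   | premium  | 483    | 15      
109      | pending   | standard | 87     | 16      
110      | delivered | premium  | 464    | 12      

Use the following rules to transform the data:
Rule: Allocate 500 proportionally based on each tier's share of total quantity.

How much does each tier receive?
premium: 140.15, standard: 212.12, vip: 147.73

Step 1: Calculate total quantity = 132
Step 2: Calculate each tier's proportion:
  premium: 37/132 = 28.03% → 140.15
  standard: 56/132 = 42.42% → 212.12
  vip: 39/132 = 29.55% → 147.73
Step 3: Verify: sum of allocations ≈ 500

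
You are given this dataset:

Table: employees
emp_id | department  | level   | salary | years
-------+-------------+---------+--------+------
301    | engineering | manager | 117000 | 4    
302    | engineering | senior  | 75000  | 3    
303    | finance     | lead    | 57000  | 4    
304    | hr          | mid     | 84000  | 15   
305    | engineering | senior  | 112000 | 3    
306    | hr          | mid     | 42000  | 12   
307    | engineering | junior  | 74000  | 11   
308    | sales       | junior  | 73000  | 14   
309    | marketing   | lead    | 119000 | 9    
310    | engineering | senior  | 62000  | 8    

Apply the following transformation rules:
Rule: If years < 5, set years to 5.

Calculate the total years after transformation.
89

Step 1: 4 records have years < 5
Step 2: These records originally summed to 14
Step 3: After setting to minimum: 4 × 5 = 20
Step 4: Unaffected records sum: 69
Step 5: Final sum = 20 + 69 = 89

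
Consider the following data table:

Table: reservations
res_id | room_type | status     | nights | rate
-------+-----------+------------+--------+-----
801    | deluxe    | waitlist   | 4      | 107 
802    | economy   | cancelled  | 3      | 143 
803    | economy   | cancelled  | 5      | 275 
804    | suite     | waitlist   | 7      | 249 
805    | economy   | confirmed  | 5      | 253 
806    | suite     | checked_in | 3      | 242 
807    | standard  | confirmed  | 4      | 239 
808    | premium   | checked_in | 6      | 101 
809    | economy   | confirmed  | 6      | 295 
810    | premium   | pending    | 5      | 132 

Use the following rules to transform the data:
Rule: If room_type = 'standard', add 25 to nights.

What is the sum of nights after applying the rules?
73

Step 1: Count records where room_type = 'standard': 1
Step 2: Total bonus added: 1 × 25 = 25
Step 3: Original sum of nights: 48
Step 4: Final sum = 48 + 25 = 73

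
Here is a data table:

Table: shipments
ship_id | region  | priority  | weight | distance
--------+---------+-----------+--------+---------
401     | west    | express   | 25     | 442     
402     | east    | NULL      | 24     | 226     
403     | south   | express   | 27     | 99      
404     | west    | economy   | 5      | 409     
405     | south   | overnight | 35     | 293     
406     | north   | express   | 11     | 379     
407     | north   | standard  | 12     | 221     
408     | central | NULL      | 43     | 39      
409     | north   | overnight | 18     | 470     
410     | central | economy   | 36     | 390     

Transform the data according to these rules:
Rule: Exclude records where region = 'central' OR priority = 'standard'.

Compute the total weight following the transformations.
145

Step 1: Find records where region = 'central' OR priority = 'standard'
Step 2: 3 records match, summing to 91
Step 3: Original sum: 236
Step 4: Remaining sum = 236 - 91 = 145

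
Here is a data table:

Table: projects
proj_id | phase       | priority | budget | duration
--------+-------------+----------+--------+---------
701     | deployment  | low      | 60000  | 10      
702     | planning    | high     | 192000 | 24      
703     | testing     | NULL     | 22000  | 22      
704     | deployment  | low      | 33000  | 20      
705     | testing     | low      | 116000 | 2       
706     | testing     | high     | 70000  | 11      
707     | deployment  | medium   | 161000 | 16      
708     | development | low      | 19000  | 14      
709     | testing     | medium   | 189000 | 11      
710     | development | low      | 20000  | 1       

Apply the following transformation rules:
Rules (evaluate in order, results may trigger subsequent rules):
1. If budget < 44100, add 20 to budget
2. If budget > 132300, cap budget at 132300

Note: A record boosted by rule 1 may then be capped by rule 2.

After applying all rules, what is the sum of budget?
736980

Step 1: Apply rule 1 to records with budget < 44100
  - 4 records get bonus of 20
  - Of these, 0 records then exceed 132300 and get capped
Step 2: Apply rule 2 to records with budget > 132300
  - 3 records (original) are capped
Step 3: Calculate final sum = 736980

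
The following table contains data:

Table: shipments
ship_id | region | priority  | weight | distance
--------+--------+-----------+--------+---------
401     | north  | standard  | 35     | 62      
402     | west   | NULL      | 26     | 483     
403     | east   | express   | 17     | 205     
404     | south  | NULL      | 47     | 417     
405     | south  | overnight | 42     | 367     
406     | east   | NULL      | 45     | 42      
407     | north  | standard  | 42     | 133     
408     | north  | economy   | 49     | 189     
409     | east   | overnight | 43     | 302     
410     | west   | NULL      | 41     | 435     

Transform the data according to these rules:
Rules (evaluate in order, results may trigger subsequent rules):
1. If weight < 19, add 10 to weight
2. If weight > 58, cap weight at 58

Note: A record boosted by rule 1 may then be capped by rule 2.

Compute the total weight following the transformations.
397

Step 1: Apply rule 1 to records with weight < 19
  - 1 records get bonus of 10
  - Of these, 0 records then exceed 58 and get capped
Step 2: Apply rule 2 to records with weight > 58
  - 0 records (original) are capped
Step 3: Calculate final sum = 397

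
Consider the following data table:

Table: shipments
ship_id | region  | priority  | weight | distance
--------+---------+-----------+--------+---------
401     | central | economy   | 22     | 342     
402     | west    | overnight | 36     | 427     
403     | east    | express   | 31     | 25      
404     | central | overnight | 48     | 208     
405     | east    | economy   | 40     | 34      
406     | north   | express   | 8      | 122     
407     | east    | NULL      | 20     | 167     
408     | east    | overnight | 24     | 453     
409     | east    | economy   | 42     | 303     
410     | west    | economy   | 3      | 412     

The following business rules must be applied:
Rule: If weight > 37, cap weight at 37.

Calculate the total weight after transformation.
255

Step 1: 3 records have weight > 37
Step 2: These records originally summed to 130
Step 3: After capping: 3 × 37 = 111
Step 4: Unaffected records sum: 144
Step 5: Final sum = 111 + 144 = 255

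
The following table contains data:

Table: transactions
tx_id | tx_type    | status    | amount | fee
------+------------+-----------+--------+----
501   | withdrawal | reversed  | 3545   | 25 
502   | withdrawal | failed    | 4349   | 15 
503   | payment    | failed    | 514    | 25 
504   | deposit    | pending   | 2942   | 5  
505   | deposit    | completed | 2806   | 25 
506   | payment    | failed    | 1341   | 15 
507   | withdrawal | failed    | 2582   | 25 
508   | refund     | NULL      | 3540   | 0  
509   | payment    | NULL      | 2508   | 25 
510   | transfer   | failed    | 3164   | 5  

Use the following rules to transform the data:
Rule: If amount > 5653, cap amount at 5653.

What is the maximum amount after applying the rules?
4349

Step 1: Original maximum amount = 4349
Step 2: Check cap of 5653 against maximum
Step 3: No records exceed the cap (max 4349 <= cap 5653), so no capping applies
Step 4: Maximum after transformation = 4349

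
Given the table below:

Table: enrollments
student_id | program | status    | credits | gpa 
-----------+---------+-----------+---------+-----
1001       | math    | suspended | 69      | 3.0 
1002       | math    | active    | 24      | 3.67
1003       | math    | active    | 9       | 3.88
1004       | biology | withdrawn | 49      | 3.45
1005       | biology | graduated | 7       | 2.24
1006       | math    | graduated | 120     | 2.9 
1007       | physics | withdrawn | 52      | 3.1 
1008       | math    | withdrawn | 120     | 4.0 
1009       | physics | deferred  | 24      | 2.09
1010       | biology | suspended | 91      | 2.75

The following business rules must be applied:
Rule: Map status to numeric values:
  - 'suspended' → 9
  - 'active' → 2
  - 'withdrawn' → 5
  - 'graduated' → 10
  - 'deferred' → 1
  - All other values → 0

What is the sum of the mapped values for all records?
58

Step 1: Apply mapping to each record
Step 2: Count by status:
  'suspended': 2 records × 9 = 18
  'active': 2 records × 2 = 4
  'withdrawn': 3 records × 5 = 15
  'graduated': 2 records × 10 = 20
  'deferred': 1 records × 1 = 1
Step 3: Sum all mapped values = 58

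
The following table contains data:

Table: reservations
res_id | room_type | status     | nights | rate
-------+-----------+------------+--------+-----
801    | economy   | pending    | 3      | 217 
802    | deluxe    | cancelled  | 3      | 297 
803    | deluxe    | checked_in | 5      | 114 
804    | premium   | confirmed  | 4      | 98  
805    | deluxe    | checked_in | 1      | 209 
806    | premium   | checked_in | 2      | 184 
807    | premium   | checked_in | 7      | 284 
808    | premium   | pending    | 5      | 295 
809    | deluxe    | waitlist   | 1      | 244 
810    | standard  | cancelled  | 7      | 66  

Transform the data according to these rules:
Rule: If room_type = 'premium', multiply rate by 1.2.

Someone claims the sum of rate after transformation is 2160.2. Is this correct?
No, the correct result is 2180.2.

Step 1: Calculate the correct sum after transformation
Step 2: Apply multiplier 1.2 to records where room_type = 'premium'
Step 3: Correct result = 2180.2
Step 4: Claimed result = 2160.2
Step 5: 2180.2 ≠ 2160.2
Conclusion: The claimed result is incorrect. The correct answer is 2180.2.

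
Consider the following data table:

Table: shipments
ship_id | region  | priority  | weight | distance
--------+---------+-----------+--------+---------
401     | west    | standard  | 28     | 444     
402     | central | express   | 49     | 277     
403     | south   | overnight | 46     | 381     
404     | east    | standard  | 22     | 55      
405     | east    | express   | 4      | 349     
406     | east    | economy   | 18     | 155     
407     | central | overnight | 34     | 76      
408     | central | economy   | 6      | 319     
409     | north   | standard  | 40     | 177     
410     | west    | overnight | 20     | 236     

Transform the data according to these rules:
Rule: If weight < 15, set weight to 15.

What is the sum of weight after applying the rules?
287

Step 1: 2 records have weight < 15
Step 2: These records originally summed to 10
Step 3: After setting to minimum: 2 × 15 = 30
Step 4: Unaffected records sum: 257
Step 5: Final sum = 30 + 257 = 287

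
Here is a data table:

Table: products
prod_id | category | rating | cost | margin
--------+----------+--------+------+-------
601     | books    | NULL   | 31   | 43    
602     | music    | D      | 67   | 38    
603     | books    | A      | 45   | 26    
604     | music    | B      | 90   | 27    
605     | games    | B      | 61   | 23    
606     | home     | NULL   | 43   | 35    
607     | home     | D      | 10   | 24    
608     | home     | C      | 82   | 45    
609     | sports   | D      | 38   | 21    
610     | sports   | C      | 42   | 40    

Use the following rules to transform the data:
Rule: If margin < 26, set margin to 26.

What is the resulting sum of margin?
332

Step 1: 3 records have margin < 26
Step 2: These records originally summed to 68
Step 3: After setting to minimum: 3 × 26 = 78
Step 4: Unaffected records sum: 254
Step 5: Final sum = 78 + 254 = 332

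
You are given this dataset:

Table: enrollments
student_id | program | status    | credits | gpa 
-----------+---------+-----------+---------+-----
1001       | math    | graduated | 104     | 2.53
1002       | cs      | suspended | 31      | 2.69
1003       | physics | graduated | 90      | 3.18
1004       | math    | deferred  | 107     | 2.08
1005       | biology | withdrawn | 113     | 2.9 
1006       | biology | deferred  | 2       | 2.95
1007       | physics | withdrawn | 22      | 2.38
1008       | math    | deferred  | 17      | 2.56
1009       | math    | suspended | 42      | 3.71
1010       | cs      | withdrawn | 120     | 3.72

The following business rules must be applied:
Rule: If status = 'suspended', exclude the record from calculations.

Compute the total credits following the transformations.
575

Step 1: Identify records where status = 'suspended'
Step 2: The excluded records sum to 73
Step 3: Original total credits = 648
Step 4: Remaining total = 648 - 73 = 575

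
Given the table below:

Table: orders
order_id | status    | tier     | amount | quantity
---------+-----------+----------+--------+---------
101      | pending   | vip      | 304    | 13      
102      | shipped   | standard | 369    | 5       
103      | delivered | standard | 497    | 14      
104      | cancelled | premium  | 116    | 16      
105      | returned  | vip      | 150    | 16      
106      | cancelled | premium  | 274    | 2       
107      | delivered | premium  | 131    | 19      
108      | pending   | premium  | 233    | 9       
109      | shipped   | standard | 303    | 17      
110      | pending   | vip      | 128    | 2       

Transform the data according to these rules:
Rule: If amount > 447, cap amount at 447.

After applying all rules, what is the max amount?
447

Step 1: Original maximum amount = 497
Step 2: Apply cap at 447
Step 3: 1 records had amount > 447 and were capped
Step 4: Maximum after transformation = 447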